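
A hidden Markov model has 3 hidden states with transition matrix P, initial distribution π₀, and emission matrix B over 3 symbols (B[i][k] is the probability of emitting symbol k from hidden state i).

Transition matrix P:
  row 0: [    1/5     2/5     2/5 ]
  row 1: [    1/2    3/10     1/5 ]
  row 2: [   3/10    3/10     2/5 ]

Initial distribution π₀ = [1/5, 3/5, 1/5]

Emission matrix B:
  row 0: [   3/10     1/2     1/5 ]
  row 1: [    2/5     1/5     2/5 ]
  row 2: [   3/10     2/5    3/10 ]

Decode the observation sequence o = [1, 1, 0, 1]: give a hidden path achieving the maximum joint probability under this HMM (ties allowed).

t=0: δ = [1.000e-01, 1.200e-01, 8.000e-02]  (obs o_0=1)
t=1: δ = [3.000e-02, 8.000e-03, 1.600e-02]  ψ = [1, 0, 0]  (obs o_1=1)
t=2: δ = [1.800e-03, 4.800e-03, 3.600e-03]  ψ = [0, 0, 0]  (obs o_2=0)
t=3: δ = [1.200e-03, 2.880e-04, 5.760e-04]  ψ = [1, 1, 2]  (obs o_3=1)
backtrack: best end state = 0; path = [1, 0, 1, 0]

path = [1, 0, 1, 0]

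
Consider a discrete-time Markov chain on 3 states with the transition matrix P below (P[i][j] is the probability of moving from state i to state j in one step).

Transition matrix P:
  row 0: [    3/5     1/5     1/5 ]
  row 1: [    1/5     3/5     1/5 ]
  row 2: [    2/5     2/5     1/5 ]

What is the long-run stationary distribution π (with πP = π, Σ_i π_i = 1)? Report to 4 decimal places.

π = [0.4000, 0.4000, 0.2000]

Balance equations π_j = Σ_i π_i·P[i][j]:
  π_0 = 3/5·π_0 + 1/5·π_1 + 2/5·π_2
  π_1 = 1/5·π_0 + 3/5·π_1 + 2/5·π_2
  normalize: π_0 + π_1 + π_2 = 1
Solving the linear system gives exactly π = [2/5, 2/5, 1/5].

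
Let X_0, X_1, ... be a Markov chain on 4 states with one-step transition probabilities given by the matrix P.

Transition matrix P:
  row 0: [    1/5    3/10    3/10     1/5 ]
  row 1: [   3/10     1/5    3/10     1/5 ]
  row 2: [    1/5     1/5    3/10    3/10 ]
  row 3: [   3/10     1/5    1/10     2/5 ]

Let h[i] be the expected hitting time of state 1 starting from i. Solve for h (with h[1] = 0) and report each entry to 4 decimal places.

h = [4.0394, 0.0000, 4.4828, 4.4335]

First-step conditioning: h[1] = 0; for i ≠ 1, h[i] = 1 + Σ_k P[i][k]·h[k].
  h[0] = 1 + 1/5·h[0] + 3/10·h[2] + 1/5·h[3]
  h[2] = 1 + 1/5·h[0] + 3/10·h[2] + 3/10·h[3]
  h[3] = 1 + 3/10·h[0] + 1/10·h[2] + 2/5·h[3]
Solving the 3×3 linear system over states ≠ 1 gives exactly h = [820/203, 0, 130/29, 900/203] (h[1] = 0 is the target).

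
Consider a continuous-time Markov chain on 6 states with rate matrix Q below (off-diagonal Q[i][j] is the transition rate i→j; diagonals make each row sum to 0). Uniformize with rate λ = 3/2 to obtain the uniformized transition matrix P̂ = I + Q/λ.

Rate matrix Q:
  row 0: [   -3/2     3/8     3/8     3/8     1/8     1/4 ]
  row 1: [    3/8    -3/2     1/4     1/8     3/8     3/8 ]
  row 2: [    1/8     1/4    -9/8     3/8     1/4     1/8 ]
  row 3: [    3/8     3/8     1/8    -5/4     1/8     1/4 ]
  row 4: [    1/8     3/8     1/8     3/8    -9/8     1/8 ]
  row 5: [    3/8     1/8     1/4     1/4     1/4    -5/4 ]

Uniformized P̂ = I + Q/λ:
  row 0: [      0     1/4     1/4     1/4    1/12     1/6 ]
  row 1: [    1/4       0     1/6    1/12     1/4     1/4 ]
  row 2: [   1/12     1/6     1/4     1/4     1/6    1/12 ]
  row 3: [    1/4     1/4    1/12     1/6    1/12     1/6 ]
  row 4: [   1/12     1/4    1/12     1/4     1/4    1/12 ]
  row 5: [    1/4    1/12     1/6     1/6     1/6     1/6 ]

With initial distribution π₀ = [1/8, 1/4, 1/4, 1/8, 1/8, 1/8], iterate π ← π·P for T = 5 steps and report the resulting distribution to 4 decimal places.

π = [0.1562, 0.1686, 0.1634, 0.1930, 0.1654, 0.1533]

t=0: π = [0.1250, 0.2500, 0.2500, 0.1250, 0.1250, 0.1250]
t=1: π = [0.1563, 0.1458, 0.1771, 0.1875, 0.1771, 0.1563]
t=2: π = [0.1519, 0.1727, 0.1641, 0.1970, 0.1649, 0.1493]
t=3: π = [0.1572, 0.1683, 0.1628, 0.1923, 0.1657, 0.1536]
t=4: π = [0.1559, 0.1688, 0.1635, 0.1931, 0.1654, 0.1533]
t=5: π = [0.1562, 0.1686, 0.1634, 0.1930, 0.1654, 0.1533]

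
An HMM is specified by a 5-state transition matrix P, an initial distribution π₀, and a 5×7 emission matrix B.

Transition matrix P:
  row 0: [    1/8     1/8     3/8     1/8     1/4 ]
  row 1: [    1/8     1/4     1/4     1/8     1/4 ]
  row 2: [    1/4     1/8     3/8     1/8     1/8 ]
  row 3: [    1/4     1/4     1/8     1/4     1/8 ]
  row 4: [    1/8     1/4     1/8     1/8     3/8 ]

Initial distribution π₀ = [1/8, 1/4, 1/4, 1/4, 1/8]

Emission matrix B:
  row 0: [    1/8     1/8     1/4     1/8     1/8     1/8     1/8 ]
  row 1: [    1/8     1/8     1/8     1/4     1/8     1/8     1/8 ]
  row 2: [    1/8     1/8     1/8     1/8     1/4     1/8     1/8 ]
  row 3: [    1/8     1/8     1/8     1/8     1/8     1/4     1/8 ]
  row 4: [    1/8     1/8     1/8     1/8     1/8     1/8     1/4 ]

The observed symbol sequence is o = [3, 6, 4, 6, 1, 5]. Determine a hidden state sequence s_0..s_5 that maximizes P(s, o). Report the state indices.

path = [1, 4, 4, 4, 4, 4]

t=0: δ = [1.562e-02, 6.250e-02, 3.125e-02, 3.125e-02, 1.562e-02]  (obs o_0=3)
t=1: δ = [9.766e-04, 1.953e-03, 1.953e-03, 9.766e-04, 3.906e-03]  ψ = [1, 1, 1, 1, 1]  (obs o_1=6)
t=2: δ = [6.104e-05, 1.221e-04, 1.831e-04, 6.104e-05, 1.831e-04]  ψ = [2, 4, 2, 4, 4]  (obs o_2=4)
t=3: δ = [5.722e-06, 5.722e-06, 8.583e-06, 2.861e-06, 1.717e-05]  ψ = [2, 4, 2, 2, 4]  (obs o_3=6)
t=4: δ = [2.682e-07, 5.364e-07, 4.023e-07, 2.682e-07, 8.047e-07]  ψ = [2, 4, 2, 4, 4]  (obs o_4=1)
t=5: δ = [1.257e-08, 2.515e-08, 1.886e-08, 2.515e-08, 3.772e-08]  ψ = [2, 4, 2, 4, 4]  (obs o_5=5)
backtrack: best end state = 4; path = [1, 4, 4, 4, 4, 4]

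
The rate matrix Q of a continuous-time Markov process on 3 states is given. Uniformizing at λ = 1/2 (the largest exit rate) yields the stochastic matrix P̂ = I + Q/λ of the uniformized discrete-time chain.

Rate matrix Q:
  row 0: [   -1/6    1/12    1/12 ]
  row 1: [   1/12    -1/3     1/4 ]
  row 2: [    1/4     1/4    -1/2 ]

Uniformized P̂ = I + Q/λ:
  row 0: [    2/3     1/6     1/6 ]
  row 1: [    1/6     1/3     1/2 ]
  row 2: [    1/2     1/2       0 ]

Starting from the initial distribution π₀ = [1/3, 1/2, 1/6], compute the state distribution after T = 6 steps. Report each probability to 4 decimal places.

π = [0.4835, 0.2909, 0.2256]

t=0: π = [0.3333, 0.5000, 0.1667]
t=1: π = [0.3889, 0.3056, 0.3056]
t=2: π = [0.4630, 0.3194, 0.2176]
t=3: π = [0.4707, 0.2924, 0.2369]
t=4: π = [0.4810, 0.2944, 0.2247]
t=5: π = [0.4820, 0.2906, 0.2273]
t=6: π = [0.4835, 0.2909, 0.2256]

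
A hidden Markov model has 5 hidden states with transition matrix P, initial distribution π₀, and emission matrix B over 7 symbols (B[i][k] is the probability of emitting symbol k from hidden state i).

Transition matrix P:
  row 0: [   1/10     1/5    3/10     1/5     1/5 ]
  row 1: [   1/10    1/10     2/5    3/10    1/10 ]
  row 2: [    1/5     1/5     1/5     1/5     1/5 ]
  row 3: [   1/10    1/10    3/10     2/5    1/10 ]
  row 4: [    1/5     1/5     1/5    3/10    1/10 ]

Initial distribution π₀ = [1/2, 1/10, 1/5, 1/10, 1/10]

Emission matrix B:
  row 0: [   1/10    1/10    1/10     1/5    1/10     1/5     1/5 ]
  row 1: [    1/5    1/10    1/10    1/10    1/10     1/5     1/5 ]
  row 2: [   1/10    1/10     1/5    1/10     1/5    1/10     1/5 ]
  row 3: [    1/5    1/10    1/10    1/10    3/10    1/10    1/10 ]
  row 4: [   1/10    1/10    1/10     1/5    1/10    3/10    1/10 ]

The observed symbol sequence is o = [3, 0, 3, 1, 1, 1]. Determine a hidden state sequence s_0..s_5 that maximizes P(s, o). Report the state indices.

t=0: δ = [1.000e-01, 1.000e-02, 2.000e-02, 1.000e-02, 2.000e-02]  (obs o_0=3)
t=1: δ = [1.000e-03, 4.000e-03, 3.000e-03, 4.000e-03, 2.000e-03]  ψ = [0, 0, 0, 0, 0]  (obs o_1=0)
t=2: δ = [1.200e-04, 6.000e-05, 1.600e-04, 1.600e-04, 1.200e-04]  ψ = [2, 2, 1, 3, 2]  (obs o_2=3)
t=3: δ = [3.200e-06, 3.200e-06, 4.800e-06, 6.400e-06, 3.200e-06]  ψ = [2, 2, 3, 3, 2]  (obs o_3=1)
t=4: δ = [9.600e-08, 9.600e-08, 1.920e-07, 2.560e-07, 9.600e-08]  ψ = [2, 2, 3, 3, 2]  (obs o_4=1)
t=5: δ = [3.840e-09, 3.840e-09, 7.680e-09, 1.024e-08, 3.840e-09]  ψ = [2, 2, 3, 3, 2]  (obs o_5=1)
backtrack: best end state = 3; path = [0, 3, 3, 3, 3, 3]

path = [0, 3, 3, 3, 3, 3]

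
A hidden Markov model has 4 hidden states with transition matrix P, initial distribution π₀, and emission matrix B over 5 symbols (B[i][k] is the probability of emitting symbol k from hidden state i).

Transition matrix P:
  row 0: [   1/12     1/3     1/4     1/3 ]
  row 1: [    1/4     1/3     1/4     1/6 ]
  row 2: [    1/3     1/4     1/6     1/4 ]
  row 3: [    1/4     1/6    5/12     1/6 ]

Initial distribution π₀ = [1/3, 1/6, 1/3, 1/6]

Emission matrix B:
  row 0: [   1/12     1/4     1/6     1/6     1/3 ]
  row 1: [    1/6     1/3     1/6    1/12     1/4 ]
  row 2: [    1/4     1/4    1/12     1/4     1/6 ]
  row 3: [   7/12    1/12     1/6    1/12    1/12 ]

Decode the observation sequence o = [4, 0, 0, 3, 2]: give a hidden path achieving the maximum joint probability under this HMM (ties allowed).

path = [0, 3, 3, 2, 0]

t=0: δ = [1.111e-01, 4.167e-02, 5.556e-02, 1.389e-02]  (obs o_0=4)
t=1: δ = [1.543e-03, 6.173e-03, 6.944e-03, 2.160e-02]  ψ = [2, 0, 0, 0]  (obs o_1=0)
t=2: δ = [4.501e-04, 6.001e-04, 2.251e-03, 2.100e-03]  ψ = [3, 3, 3, 3]  (obs o_2=0)
t=3: δ = [1.250e-04, 4.689e-05, 2.188e-04, 4.689e-05]  ψ = [2, 2, 3, 2]  (obs o_3=3)
t=4: δ = [1.216e-05, 9.117e-06, 3.039e-06, 9.117e-06]  ψ = [2, 2, 2, 2]  (obs o_4=2)
backtrack: best end state = 0; path = [0, 3, 3, 2, 0]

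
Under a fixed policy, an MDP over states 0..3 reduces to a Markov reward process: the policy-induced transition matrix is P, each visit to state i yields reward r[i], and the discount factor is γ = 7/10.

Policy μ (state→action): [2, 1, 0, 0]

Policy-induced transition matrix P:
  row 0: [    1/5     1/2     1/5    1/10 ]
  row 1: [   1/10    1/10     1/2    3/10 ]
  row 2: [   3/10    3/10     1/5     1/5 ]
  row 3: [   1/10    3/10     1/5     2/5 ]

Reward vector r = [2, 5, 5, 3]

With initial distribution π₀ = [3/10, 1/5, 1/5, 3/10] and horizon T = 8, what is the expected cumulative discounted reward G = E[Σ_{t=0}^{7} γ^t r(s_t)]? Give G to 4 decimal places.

G = 11.9915

t=0: π = [0.3000, 0.2000, 0.2000, 0.3000], E[r] = 3.5000, γ^t·E[r] = 3.500000, running G = 3.500000
t=1: π = [0.1700, 0.3200, 0.2600, 0.2500], E[r] = 3.9900, γ^t·E[r] = 2.793000, running G = 6.293000
t=2: π = [0.1690, 0.2700, 0.2960, 0.2650], E[r] = 3.9630, γ^t·E[r] = 1.941870, running G = 8.234870
t=3: π = [0.1761, 0.2798, 0.2810, 0.2631], E[r] = 3.9455, γ^t·E[r] = 1.353307, running G = 9.588177
t=4: π = [0.1738, 0.2793, 0.2839, 0.2630], E[r] = 3.9526, γ^t·E[r] = 0.949017, running G = 10.537193
t=5: π = [0.1742, 0.2789, 0.2838, 0.2631], E[r] = 3.9512, γ^t·E[r] = 0.664079, running G = 11.201273
t=6: π = [0.1742, 0.2791, 0.2837, 0.2631], E[r] = 3.9513, γ^t·E[r] = 0.464864, running G = 11.666137
t=7: π = [0.1742, 0.2790, 0.2837, 0.2631], E[r] = 3.9513, γ^t·E[r] = 0.325409, running G = 11.991545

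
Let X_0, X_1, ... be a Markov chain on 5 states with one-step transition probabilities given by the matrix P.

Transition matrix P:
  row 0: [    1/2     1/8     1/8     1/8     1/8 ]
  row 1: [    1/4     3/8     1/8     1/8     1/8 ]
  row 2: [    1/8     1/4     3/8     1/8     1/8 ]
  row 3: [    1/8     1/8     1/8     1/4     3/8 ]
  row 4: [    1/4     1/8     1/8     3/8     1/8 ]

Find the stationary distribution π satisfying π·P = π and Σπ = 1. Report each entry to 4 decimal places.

Balance equations π_j = Σ_i π_i·P[i][j]:
  π_0 = 1/2·π_0 + 1/4·π_1 + 1/8·π_2 + 1/8·π_3 + 1/4·π_4
  π_1 = 1/8·π_0 + 3/8·π_1 + 1/4·π_2 + 1/8·π_3 + 1/8·π_4
  π_2 = 1/8·π_0 + 1/8·π_1 + 3/8·π_2 + 1/8·π_3 + 1/8·π_4
  π_3 = 1/8·π_0 + 1/8·π_1 + 1/8·π_2 + 1/4·π_3 + 3/8·π_4
  normalize: π_0 + π_1 + π_2 + π_3 + π_4 = 1
Solving the linear system gives exactly π = [32/117, 7/36, 1/6, 5/26, 9/52].

π = [0.2735, 0.1944, 0.1667, 0.1923, 0.1731]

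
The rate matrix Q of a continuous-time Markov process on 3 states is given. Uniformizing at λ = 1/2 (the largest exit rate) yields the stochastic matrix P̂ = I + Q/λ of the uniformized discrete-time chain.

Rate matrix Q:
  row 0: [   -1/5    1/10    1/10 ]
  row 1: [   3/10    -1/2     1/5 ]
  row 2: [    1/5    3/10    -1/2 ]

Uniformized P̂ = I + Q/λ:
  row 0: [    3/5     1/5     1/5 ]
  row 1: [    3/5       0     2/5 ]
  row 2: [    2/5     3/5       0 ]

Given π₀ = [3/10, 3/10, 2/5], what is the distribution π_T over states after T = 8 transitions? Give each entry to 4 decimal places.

π = [0.5589, 0.2350, 0.2061]

t=0: π = [0.3000, 0.3000, 0.4000]
t=1: π = [0.5200, 0.3000, 0.1800]
t=2: π = [0.5640, 0.2120, 0.2240]
t=3: π = [0.5552, 0.2472, 0.1976]
t=4: π = [0.5605, 0.2296, 0.2099]
t=5: π = [0.5580, 0.2380, 0.2039]
t=6: π = [0.5592, 0.2340, 0.2068]
t=7: π = [0.5586, 0.2359, 0.2054]
t=8: π = [0.5589, 0.2350, 0.2061]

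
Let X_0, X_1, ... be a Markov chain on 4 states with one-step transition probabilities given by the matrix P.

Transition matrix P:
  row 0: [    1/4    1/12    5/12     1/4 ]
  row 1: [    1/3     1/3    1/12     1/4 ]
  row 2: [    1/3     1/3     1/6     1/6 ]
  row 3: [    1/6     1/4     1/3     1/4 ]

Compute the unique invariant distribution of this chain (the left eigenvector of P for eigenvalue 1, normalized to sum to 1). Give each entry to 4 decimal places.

Balance equations π_j = Σ_i π_i·P[i][j]:
  π_0 = 1/4·π_0 + 1/3·π_1 + 1/3·π_2 + 1/6·π_3
  π_1 = 1/12·π_0 + 1/3·π_1 + 1/3·π_2 + 1/4·π_3
  π_2 = 5/12·π_0 + 1/12·π_1 + 1/6·π_2 + 1/3·π_3
  normalize: π_0 + π_1 + π_2 + π_3 = 1
Solving the linear system gives exactly π = [476/1747, 430/1747, 441/1747, 400/1747].

π = [0.2725, 0.2461, 0.2524, 0.2290]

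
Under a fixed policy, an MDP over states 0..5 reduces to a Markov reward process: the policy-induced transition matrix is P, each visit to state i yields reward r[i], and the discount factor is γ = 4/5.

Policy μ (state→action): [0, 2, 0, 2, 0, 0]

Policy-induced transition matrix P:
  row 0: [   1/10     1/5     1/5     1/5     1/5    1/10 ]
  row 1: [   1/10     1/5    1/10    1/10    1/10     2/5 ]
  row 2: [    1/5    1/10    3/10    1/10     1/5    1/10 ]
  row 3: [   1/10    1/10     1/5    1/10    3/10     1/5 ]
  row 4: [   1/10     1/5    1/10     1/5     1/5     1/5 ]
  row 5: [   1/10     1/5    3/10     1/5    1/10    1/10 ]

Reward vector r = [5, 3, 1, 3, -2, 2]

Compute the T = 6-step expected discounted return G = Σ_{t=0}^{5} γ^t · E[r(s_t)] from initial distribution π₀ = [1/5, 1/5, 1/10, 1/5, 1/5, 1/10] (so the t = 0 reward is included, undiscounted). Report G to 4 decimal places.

G = 6.7786

t=0: π = [0.2000, 0.2000, 0.1000, 0.2000, 0.2000, 0.1000], E[r] = 2.1000, γ^t·E[r] = 2.100000, running G = 2.100000
t=1: π = [0.1100, 0.1700, 0.1800, 0.1500, 0.1900, 0.2000], E[r] = 1.7100, γ^t·E[r] = 1.368000, running G = 3.468000
t=2: π = [0.1180, 0.1670, 0.2020, 0.1500, 0.1780, 0.1850], E[r] = 1.7570, γ^t·E[r] = 1.124480, running G = 4.592480
t=3: π = [0.1202, 0.1648, 0.2042, 0.1481, 0.1798, 0.1829], E[r] = 1.7501, γ^t·E[r] = 0.896051, running G = 5.488531
t=4: π = [0.1204, 0.1648, 0.2043, 0.1483, 0.1800, 0.1822], E[r] = 1.7499, γ^t·E[r] = 0.716763, running G = 6.205294
t=5: π = [0.1204, 0.1647, 0.2042, 0.1483, 0.1801, 0.1823], E[r] = 1.7496, γ^t·E[r] = 0.573311, running G = 6.778606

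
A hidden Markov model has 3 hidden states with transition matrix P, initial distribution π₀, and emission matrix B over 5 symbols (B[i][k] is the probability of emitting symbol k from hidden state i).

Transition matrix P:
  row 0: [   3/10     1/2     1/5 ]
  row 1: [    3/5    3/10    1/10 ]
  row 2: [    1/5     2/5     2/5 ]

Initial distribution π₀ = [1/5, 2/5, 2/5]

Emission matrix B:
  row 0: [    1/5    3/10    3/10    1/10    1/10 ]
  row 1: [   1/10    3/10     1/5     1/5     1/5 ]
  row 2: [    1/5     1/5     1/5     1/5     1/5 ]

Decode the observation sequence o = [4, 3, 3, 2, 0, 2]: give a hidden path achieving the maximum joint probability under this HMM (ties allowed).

path = [2, 2, 1, 0, 1, 0]

t=0: δ = [2.000e-02, 8.000e-02, 8.000e-02]  (obs o_0=4)
t=1: δ = [4.800e-03, 6.400e-03, 6.400e-03]  ψ = [1, 2, 2]  (obs o_1=3)
t=2: δ = [3.840e-04, 5.120e-04, 5.120e-04]  ψ = [1, 2, 2]  (obs o_2=3)
t=3: δ = [9.216e-05, 4.096e-05, 4.096e-05]  ψ = [1, 2, 2]  (obs o_3=2)
t=4: δ = [5.530e-06, 4.608e-06, 3.686e-06]  ψ = [0, 0, 0]  (obs o_4=0)
t=5: δ = [8.294e-07, 5.530e-07, 2.949e-07]  ψ = [1, 0, 2]  (obs o_5=2)
backtrack: best end state = 0; path = [2, 2, 1, 0, 1, 0]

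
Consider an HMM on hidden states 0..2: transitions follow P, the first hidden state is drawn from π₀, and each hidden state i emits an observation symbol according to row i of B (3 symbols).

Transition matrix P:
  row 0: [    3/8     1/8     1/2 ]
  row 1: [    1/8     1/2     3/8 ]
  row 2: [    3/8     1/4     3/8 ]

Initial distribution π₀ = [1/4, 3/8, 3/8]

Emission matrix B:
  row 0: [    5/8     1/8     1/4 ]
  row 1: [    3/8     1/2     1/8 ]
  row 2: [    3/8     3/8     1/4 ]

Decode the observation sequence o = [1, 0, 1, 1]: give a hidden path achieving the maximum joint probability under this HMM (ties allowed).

path = [1, 1, 1, 1]

t=0: δ = [3.125e-02, 1.875e-01, 1.406e-01]  (obs o_0=1)
t=1: δ = [3.296e-02, 3.516e-02, 2.637e-02]  ψ = [2, 1, 1]  (obs o_1=0)
t=2: δ = [1.545e-03, 8.789e-03, 6.180e-03]  ψ = [0, 1, 0]  (obs o_2=1)
t=3: δ = [2.897e-04, 2.197e-03, 1.236e-03]  ψ = [2, 1, 1]  (obs o_3=1)
backtrack: best end state = 1; path = [1, 1, 1, 1]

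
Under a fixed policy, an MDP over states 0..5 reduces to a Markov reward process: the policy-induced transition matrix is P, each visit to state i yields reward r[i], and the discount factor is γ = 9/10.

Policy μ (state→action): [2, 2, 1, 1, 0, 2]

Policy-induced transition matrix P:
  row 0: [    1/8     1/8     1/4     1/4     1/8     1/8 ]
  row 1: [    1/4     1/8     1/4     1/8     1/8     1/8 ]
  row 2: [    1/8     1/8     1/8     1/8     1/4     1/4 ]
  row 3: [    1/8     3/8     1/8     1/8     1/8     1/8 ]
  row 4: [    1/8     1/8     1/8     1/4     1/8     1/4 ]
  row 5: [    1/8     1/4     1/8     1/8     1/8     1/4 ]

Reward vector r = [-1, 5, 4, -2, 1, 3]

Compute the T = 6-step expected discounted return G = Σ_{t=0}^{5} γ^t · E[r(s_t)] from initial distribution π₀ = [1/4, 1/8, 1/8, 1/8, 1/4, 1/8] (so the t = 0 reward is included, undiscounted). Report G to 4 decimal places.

t=0: π = [0.2500, 0.1250, 0.1250, 0.1250, 0.2500, 0.1250], E[r] = 1.2500, γ^t·E[r] = 1.250000, running G = 1.250000
t=1: π = [0.1406, 0.1719, 0.1719, 0.1875, 0.1406, 0.1875], E[r] = 1.7344, γ^t·E[r] = 1.560938, running G = 2.810938
t=2: π = [0.1465, 0.1953, 0.1641, 0.1602, 0.1465, 0.1875], E[r] = 1.8750, γ^t·E[r] = 1.518750, running G = 4.329688
t=3: π = [0.1494, 0.1885, 0.1677, 0.1616, 0.1455, 0.1873], E[r] = 1.8479, γ^t·E[r] = 1.347119, running G = 5.676807
t=4: π = [0.1486, 0.1888, 0.1672, 0.1619, 0.1460, 0.1876], E[r] = 1.8494, γ^t·E[r] = 1.213369, running G = 6.890175
t=5: π = [0.1486, 0.1889, 0.1672, 0.1618, 0.1459, 0.1876], E[r] = 1.8497, γ^t·E[r] = 1.092230, running G = 7.982405

G = 7.9824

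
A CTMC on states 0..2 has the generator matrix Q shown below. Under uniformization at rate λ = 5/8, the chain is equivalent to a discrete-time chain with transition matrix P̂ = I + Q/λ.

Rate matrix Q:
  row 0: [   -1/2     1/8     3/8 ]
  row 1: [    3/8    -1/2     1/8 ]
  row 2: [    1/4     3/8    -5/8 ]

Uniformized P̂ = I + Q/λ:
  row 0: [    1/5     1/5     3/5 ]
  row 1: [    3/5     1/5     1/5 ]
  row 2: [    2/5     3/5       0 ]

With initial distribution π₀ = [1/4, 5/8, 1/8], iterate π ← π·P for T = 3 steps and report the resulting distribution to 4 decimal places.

t=0: π = [0.2500, 0.6250, 0.1250]
t=1: π = [0.4750, 0.2500, 0.2750]
t=2: π = [0.3550, 0.3100, 0.3350]
t=3: π = [0.3910, 0.3340, 0.2750]

π = [0.3910, 0.3340, 0.2750]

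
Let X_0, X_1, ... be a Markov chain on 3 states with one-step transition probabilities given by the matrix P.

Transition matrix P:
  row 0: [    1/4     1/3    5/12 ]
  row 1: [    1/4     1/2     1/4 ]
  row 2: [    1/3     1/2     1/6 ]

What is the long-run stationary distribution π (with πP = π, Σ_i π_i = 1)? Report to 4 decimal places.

π = [0.2727, 0.4545, 0.2727]

Balance equations π_j = Σ_i π_i·P[i][j]:
  π_0 = 1/4·π_0 + 1/4·π_1 + 1/3·π_2
  π_1 = 1/3·π_0 + 1/2·π_1 + 1/2·π_2
  normalize: π_0 + π_1 + π_2 = 1
Solving the linear system gives exactly π = [3/11, 5/11, 3/11].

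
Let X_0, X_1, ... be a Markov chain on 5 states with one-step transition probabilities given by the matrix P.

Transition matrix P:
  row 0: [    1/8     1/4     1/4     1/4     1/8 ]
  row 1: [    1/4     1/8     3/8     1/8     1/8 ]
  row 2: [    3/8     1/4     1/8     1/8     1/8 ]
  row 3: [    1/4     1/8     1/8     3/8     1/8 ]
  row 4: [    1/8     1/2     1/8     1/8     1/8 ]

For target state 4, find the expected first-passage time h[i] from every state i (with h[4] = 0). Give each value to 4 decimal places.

First-step conditioning: h[4] = 0; for i ≠ 4, h[i] = 1 + Σ_k P[i][k]·h[k].
  h[0] = 1 + 1/8·h[0] + 1/4·h[1] + 1/4·h[2] + 1/4·h[3]
  h[1] = 1 + 1/4·h[0] + 1/8·h[1] + 3/8·h[2] + 1/8·h[3]
  h[2] = 1 + 3/8·h[0] + 1/4·h[1] + 1/8·h[2] + 1/8·h[3]
  h[3] = 1 + 1/4·h[0] + 1/8·h[1] + 1/8·h[2] + 3/8·h[3]
Solving the 4×4 linear system over states ≠ 4 gives exactly h = [8, 8, 8, 8, 0] (h[4] = 0 is the target).

h = [8.0000, 8.0000, 8.0000, 8.0000, 0.0000]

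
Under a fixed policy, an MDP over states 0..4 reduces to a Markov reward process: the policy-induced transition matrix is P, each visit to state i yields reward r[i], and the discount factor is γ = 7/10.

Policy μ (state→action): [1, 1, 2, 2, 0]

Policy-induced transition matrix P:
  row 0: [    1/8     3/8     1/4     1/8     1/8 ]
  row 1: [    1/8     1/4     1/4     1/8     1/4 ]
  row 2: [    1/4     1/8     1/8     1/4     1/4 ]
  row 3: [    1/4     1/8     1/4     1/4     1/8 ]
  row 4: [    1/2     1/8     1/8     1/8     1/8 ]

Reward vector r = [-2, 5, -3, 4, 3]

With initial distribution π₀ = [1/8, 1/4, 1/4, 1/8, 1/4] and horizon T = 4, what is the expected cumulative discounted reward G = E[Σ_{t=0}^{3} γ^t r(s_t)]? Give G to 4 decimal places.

G = 3.2540

t=0: π = [0.1250, 0.2500, 0.2500, 0.1250, 0.2500], E[r] = 1.5000, γ^t·E[r] = 1.500000, running G = 1.500000
t=1: π = [0.2656, 0.1875, 0.1875, 0.1719, 0.1875], E[r] = 1.0938, γ^t·E[r] = 0.765625, running G = 2.265625
t=2: π = [0.2402, 0.2148, 0.2031, 0.1699, 0.1719], E[r] = 1.1797, γ^t·E[r] = 0.578047, running G = 2.843672
t=3: π = [0.2361, 0.2119, 0.2031, 0.1716, 0.1772], E[r] = 1.1963, γ^t·E[r] = 0.410327, running G = 3.253999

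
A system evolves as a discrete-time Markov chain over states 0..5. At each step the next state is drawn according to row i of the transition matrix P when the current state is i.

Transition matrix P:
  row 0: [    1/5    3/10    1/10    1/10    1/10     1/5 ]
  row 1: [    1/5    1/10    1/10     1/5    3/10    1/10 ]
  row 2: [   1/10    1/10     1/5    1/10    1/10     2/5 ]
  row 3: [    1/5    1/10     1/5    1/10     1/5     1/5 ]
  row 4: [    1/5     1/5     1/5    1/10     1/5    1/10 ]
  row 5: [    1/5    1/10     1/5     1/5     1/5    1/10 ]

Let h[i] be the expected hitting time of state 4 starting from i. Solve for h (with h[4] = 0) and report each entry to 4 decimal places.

h = [5.9864, 4.9887, 6.1224, 5.6009, 0.0000, 5.6009]

First-step conditioning: h[4] = 0; for i ≠ 4, h[i] = 1 + Σ_k P[i][k]·h[k].
  h[0] = 1 + 1/5·h[0] + 3/10·h[1] + 1/10·h[2] + 1/10·h[3] + 1/5·h[5]
  h[1] = 1 + 1/5·h[0] + 1/10·h[1] + 1/10·h[2] + 1/5·h[3] + 1/10·h[5]
  h[2] = 1 + 1/10·h[0] + 1/10·h[1] + 1/5·h[2] + 1/10·h[3] + 2/5·h[5]
  h[3] = 1 + 1/5·h[0] + 1/10·h[1] + 1/5·h[2] + 1/10·h[3] + 1/5·h[5]
  h[5] = 1 + 1/5·h[0] + 1/10·h[1] + 1/5·h[2] + 1/5·h[3] + 1/10·h[5]
Solving the 5×5 linear system over states ≠ 4 gives exactly h = [880/147, 2200/441, 300/49, 2470/441, 0, 2470/441] (h[4] = 0 is the target).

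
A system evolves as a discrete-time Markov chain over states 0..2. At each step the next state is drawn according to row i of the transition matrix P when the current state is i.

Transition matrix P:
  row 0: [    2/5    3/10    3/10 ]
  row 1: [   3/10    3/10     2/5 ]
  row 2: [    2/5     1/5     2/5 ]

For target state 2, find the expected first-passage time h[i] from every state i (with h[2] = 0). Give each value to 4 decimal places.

h = [3.0303, 2.7273, 0.0000]

First-step conditioning: h[2] = 0; for i ≠ 2, h[i] = 1 + Σ_k P[i][k]·h[k].
  h[0] = 1 + 2/5·h[0] + 3/10·h[1]
  h[1] = 1 + 3/10·h[0] + 3/10·h[1]
Solving the 2×2 linear system over states ≠ 2 gives exactly h = [100/33, 30/11, 0] (h[2] = 0 is the target).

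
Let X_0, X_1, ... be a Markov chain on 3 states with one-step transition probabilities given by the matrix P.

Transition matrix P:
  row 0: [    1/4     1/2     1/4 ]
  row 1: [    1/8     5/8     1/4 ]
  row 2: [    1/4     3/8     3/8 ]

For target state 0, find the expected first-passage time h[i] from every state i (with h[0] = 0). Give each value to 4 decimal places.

h = [0.0000, 6.2222, 5.3333]

First-step conditioning: h[0] = 0; for i ≠ 0, h[i] = 1 + Σ_k P[i][k]·h[k].
  h[1] = 1 + 5/8·h[1] + 1/4·h[2]
  h[2] = 1 + 3/8·h[1] + 3/8·h[2]
Solving the 2×2 linear system over states ≠ 0 gives exactly h = [0, 56/9, 16/3] (h[0] = 0 is the target).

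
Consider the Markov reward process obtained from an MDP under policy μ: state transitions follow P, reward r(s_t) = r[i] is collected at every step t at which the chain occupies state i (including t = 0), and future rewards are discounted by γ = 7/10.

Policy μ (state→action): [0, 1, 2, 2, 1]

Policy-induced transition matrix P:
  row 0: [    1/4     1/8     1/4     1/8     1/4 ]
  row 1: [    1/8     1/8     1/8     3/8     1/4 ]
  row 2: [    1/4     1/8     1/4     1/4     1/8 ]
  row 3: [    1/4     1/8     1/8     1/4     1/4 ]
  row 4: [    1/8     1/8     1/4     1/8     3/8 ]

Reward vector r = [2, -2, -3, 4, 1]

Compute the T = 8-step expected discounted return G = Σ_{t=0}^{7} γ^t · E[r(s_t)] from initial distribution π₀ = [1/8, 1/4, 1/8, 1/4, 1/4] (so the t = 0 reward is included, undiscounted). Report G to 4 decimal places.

t=0: π = [0.1250, 0.2500, 0.1250, 0.2500, 0.2500], E[r] = 0.6250, γ^t·E[r] = 0.625000, running G = 0.625000
t=1: π = [0.1875, 0.1250, 0.1875, 0.2344, 0.2656], E[r] = 0.7656, γ^t·E[r] = 0.535938, running G = 1.160938
t=2: π = [0.2012, 0.1250, 0.2051, 0.2090, 0.2598], E[r] = 0.6328, γ^t·E[r] = 0.310078, running G = 1.471016
t=3: π = [0.2019, 0.1250, 0.2083, 0.2080, 0.2568], E[r] = 0.6179, γ^t·E[r] = 0.211947, running G = 1.682962
t=4: π = [0.2023, 0.1250, 0.2084, 0.2083, 0.2561], E[r] = 0.6186, γ^t·E[r] = 0.148531, running G = 1.831493
t=5: π = [0.2024, 0.1250, 0.2083, 0.2083, 0.2560], E[r] = 0.6190, γ^t·E[r] = 0.104036, running G = 1.935529
t=6: π = [0.2024, 0.1250, 0.2083, 0.2083, 0.2560], E[r] = 0.6190, γ^t·E[r] = 0.072830, running G = 2.008359
t=7: π = [0.2024, 0.1250, 0.2083, 0.2083, 0.2560], E[r] = 0.6190, γ^t·E[r] = 0.050981, running G = 2.059341

G = 2.0593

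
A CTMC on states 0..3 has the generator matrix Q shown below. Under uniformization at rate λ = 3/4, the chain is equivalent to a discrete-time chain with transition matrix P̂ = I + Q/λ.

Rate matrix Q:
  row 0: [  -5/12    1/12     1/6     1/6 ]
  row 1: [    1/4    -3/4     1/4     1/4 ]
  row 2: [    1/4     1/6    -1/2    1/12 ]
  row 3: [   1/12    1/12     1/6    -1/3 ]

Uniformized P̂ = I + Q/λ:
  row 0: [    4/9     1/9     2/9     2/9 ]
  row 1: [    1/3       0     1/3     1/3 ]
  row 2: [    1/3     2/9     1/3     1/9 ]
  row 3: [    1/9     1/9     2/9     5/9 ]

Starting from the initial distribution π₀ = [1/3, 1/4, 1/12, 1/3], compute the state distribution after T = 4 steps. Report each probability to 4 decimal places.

t=0: π = [0.3333, 0.2500, 0.0833, 0.3333]
t=1: π = [0.2963, 0.0926, 0.2593, 0.3519]
t=2: π = [0.2881, 0.1296, 0.2613, 0.3210]
t=3: π = [0.2940, 0.1257, 0.2657, 0.3146]
t=4: π = [0.2961, 0.1267, 0.2657, 0.3115]

π = [0.2961, 0.1267, 0.2657, 0.3115]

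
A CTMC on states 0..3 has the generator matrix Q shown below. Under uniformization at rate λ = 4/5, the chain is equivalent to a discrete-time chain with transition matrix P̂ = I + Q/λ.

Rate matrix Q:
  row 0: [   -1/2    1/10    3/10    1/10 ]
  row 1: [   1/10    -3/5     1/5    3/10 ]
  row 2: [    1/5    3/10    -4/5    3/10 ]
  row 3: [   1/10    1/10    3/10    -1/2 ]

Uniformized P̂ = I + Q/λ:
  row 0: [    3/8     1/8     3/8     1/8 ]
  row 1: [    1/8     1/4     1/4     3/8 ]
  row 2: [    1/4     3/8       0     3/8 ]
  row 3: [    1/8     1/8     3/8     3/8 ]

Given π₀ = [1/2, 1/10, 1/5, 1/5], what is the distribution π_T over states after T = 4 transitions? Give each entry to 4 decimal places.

t=0: π = [0.5000, 0.1000, 0.2000, 0.2000]
t=1: π = [0.2750, 0.1875, 0.2875, 0.2500]
t=2: π = [0.2297, 0.2203, 0.2438, 0.3063]
t=3: π = [0.2129, 0.2135, 0.2561, 0.3176]
t=4: π = [0.2102, 0.2157, 0.2523, 0.3218]

π = [0.2102, 0.2157, 0.2523, 0.3218]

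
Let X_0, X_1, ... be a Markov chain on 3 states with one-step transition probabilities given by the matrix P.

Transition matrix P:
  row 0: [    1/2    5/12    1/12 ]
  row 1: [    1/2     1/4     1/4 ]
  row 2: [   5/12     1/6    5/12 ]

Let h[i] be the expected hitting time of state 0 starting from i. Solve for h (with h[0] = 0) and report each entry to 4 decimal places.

h = [0.0000, 2.1053, 2.3158]

First-step conditioning: h[0] = 0; for i ≠ 0, h[i] = 1 + Σ_k P[i][k]·h[k].
  h[1] = 1 + 1/4·h[1] + 1/4·h[2]
  h[2] = 1 + 1/6·h[1] + 5/12·h[2]
Solving the 2×2 linear system over states ≠ 0 gives exactly h = [0, 40/19, 44/19] (h[0] = 0 is the target).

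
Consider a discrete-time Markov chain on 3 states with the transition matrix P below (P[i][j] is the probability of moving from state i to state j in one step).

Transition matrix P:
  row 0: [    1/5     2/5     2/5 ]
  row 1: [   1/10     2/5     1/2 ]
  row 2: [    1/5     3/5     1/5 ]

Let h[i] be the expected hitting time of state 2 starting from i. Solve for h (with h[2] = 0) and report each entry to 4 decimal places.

First-step conditioning: h[2] = 0; for i ≠ 2, h[i] = 1 + Σ_k P[i][k]·h[k].
  h[0] = 1 + 1/5·h[0] + 2/5·h[1]
  h[1] = 1 + 1/10·h[0] + 2/5·h[1]
Solving the 2×2 linear system over states ≠ 2 gives exactly h = [25/11, 45/22, 0] (h[2] = 0 is the target).

h = [2.2727, 2.0455, 0.0000]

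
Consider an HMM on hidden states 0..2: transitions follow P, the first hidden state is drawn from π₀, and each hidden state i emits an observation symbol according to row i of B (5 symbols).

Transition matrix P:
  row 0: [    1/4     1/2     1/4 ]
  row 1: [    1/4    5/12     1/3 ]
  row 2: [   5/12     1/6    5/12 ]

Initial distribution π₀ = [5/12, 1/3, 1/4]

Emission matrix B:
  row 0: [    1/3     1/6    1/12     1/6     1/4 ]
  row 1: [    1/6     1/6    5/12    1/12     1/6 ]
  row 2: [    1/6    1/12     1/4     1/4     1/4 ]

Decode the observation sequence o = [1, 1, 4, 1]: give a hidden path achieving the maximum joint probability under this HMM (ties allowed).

t=0: δ = [6.944e-02, 5.556e-02, 2.083e-02]  (obs o_0=1)
t=1: δ = [2.894e-03, 5.787e-03, 1.543e-03]  ψ = [0, 0, 1]  (obs o_1=1)
t=2: δ = [3.617e-04, 4.019e-04, 4.823e-04]  ψ = [1, 1, 1]  (obs o_2=4)
t=3: δ = [3.349e-05, 3.014e-05, 1.674e-05]  ψ = [2, 0, 2]  (obs o_3=1)
backtrack: best end state = 0; path = [0, 1, 2, 0]

path = [0, 1, 2, 0]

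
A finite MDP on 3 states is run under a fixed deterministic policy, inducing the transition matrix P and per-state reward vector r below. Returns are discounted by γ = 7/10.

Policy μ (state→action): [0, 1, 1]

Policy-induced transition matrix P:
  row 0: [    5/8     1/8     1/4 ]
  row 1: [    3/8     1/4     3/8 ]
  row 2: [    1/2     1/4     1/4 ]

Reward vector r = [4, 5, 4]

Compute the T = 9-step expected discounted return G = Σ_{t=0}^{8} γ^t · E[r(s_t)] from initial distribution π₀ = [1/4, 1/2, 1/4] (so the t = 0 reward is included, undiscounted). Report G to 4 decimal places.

G = 13.7263

t=0: π = [0.2500, 0.5000, 0.2500], E[r] = 4.5000, γ^t·E[r] = 4.500000, running G = 4.500000
t=1: π = [0.4688, 0.2188, 0.3125], E[r] = 4.2188, γ^t·E[r] = 2.953125, running G = 7.453125
t=2: π = [0.5313, 0.1914, 0.2773], E[r] = 4.1914, γ^t·E[r] = 2.053789, running G = 9.506914
t=3: π = [0.5425, 0.1836, 0.2739], E[r] = 4.1836, γ^t·E[r] = 1.434973, running G = 10.941887
t=4: π = [0.5449, 0.1822, 0.2729], E[r] = 4.1822, γ^t·E[r] = 1.004144, running G = 11.946031
t=5: π = [0.5453, 0.1819, 0.2728], E[r] = 4.1819, γ^t·E[r] = 0.702851, running G = 12.648881
t=6: π = [0.5454, 0.1818, 0.2727], E[r] = 4.1818, γ^t·E[r] = 0.491989, running G = 13.140870
t=7: π = [0.5454, 0.1818, 0.2727], E[r] = 4.1818, γ^t·E[r] = 0.344391, running G = 13.485261
t=8: π = [0.5455, 0.1818, 0.2727], E[r] = 4.1818, γ^t·E[r] = 0.241074, running G = 13.726334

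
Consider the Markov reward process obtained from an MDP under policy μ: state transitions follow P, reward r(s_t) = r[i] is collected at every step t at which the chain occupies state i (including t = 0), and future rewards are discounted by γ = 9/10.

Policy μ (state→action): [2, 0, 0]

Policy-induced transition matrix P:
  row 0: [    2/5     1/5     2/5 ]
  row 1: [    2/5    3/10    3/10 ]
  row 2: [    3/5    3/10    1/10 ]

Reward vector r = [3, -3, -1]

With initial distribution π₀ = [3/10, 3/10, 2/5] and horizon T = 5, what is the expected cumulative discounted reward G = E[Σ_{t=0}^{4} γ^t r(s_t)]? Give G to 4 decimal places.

G = 0.6313

t=0: π = [0.3000, 0.3000, 0.4000], E[r] = -0.4000, γ^t·E[r] = -0.400000, running G = -0.400000
t=1: π = [0.4800, 0.2700, 0.2500], E[r] = 0.3800, γ^t·E[r] = 0.342000, running G = -0.058000
t=2: π = [0.4500, 0.2520, 0.2980], E[r] = 0.2960, γ^t·E[r] = 0.239760, running G = 0.181760
t=3: π = [0.4596, 0.2550, 0.2854], E[r] = 0.3284, γ^t·E[r] = 0.239404, running G = 0.421164
t=4: π = [0.4571, 0.2540, 0.2889], E[r] = 0.3202, γ^t·E[r] = 0.210109, running G = 0.631273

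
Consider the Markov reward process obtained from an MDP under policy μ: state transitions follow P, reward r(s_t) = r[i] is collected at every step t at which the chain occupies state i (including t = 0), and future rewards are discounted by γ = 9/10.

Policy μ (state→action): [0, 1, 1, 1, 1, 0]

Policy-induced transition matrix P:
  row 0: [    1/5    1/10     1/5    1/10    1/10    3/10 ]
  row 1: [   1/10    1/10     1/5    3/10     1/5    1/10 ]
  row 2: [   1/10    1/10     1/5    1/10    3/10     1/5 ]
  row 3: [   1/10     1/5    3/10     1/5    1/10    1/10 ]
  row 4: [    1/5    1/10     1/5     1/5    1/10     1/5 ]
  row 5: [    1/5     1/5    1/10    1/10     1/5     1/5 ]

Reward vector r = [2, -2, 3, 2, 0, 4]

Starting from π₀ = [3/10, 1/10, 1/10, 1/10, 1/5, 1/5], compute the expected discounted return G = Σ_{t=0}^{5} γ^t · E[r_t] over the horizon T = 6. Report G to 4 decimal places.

G = 8.0094

t=0: π = [0.3000, 0.1000, 0.1000, 0.1000, 0.2000, 0.2000], E[r] = 1.7000, γ^t·E[r] = 1.700000, running G = 1.700000
t=1: π = [0.1700, 0.1300, 0.1900, 0.1500, 0.1500, 0.2100], E[r] = 1.7900, γ^t·E[r] = 1.611000, running G = 3.311000
t=2: π = [0.1530, 0.1360, 0.1940, 0.1560, 0.1720, 0.1890], E[r] = 1.6840, γ^t·E[r] = 1.364040, running G = 4.675040
t=3: π = [0.1514, 0.1345, 0.1967, 0.1600, 0.1713, 0.1861], E[r] = 1.6883, γ^t·E[r] = 1.230771, running G = 5.905811
t=4: π = [0.1509, 0.1346, 0.1974, 0.1600, 0.1714, 0.1857], E[r] = 1.6875, γ^t·E[r] = 1.107188, running G = 7.012999
t=5: π = [0.1508, 0.1346, 0.1974, 0.1601, 0.1715, 0.1856], E[r] = 1.6874, γ^t·E[r] = 0.996380, running G = 8.009379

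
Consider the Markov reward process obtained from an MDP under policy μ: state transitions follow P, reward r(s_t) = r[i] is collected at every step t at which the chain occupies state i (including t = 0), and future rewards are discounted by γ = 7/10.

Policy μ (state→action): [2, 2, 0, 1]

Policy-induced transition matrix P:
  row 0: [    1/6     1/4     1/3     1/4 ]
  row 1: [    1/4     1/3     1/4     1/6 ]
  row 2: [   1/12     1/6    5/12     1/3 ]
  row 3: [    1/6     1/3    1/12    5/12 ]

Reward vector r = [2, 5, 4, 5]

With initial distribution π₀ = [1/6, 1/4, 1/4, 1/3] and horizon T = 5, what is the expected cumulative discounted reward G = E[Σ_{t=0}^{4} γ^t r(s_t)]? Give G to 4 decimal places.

t=0: π = [0.1667, 0.2500, 0.2500, 0.3333], E[r] = 4.2500, γ^t·E[r] = 4.250000, running G = 4.250000
t=1: π = [0.1667, 0.2778, 0.2500, 0.3056], E[r] = 4.2500, γ^t·E[r] = 2.975000, running G = 7.225000
t=2: π = [0.1690, 0.2778, 0.2546, 0.2986], E[r] = 4.2384, γ^t·E[r] = 2.076829, running G = 9.301829
t=3: π = [0.1686, 0.2768, 0.2568, 0.2978], E[r] = 4.2375, γ^t·E[r] = 1.453449, running G = 10.755278
t=4: π = [0.1683, 0.2765, 0.2572, 0.2980], E[r] = 4.2378, γ^t·E[r] = 1.017492, running G = 11.772770

G = 11.7728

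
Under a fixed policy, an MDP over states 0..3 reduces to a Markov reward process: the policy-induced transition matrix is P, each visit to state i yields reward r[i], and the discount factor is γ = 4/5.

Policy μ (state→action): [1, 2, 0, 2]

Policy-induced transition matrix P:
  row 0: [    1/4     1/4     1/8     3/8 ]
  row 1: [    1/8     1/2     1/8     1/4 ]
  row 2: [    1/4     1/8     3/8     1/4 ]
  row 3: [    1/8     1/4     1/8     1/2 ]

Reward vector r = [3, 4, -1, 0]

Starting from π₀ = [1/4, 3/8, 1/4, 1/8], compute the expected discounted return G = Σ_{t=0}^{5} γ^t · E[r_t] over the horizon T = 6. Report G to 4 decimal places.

G = 6.2424

t=0: π = [0.2500, 0.3750, 0.2500, 0.1250], E[r] = 2.0000, γ^t·E[r] = 2.000000, running G = 2.000000
t=1: π = [0.1875, 0.3125, 0.1875, 0.3125], E[r] = 1.6250, γ^t·E[r] = 1.300000, running G = 3.300000
t=2: π = [0.1719, 0.3047, 0.1719, 0.3516], E[r] = 1.5625, γ^t·E[r] = 1.000000, running G = 4.300000
t=3: π = [0.1680, 0.3047, 0.1680, 0.3594], E[r] = 1.5547, γ^t·E[r] = 0.796000, running G = 5.096000
t=4: π = [0.1670, 0.3052, 0.1670, 0.3608], E[r] = 1.5547, γ^t·E[r] = 0.636800, running G = 5.732800
t=5: π = [0.1667, 0.3054, 0.1667, 0.3611], E[r] = 1.5552, γ^t·E[r] = 0.509600, running G = 6.242400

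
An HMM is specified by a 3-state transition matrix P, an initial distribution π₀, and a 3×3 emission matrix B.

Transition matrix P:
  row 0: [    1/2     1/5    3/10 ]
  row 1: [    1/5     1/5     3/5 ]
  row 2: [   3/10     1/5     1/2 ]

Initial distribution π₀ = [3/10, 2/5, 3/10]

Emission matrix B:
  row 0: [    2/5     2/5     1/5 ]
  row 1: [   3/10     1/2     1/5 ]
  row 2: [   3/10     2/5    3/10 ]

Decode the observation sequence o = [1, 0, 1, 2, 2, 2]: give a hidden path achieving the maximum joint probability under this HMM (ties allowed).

path = [1, 2, 2, 2, 2, 2]

t=0: δ = [1.200e-01, 2.000e-01, 1.200e-01]  (obs o_0=1)
t=1: δ = [2.400e-02, 1.200e-02, 3.600e-02]  ψ = [0, 1, 1]  (obs o_1=0)
t=2: δ = [4.800e-03, 3.600e-03, 7.200e-03]  ψ = [0, 2, 2]  (obs o_2=1)
t=3: δ = [4.800e-04, 2.880e-04, 1.080e-03]  ψ = [0, 2, 2]  (obs o_3=2)
t=4: δ = [6.480e-05, 4.320e-05, 1.620e-04]  ψ = [2, 2, 2]  (obs o_4=2)
t=5: δ = [9.720e-06, 6.480e-06, 2.430e-05]  ψ = [2, 2, 2]  (obs o_5=2)
backtrack: best end state = 2; path = [1, 2, 2, 2, 2, 2]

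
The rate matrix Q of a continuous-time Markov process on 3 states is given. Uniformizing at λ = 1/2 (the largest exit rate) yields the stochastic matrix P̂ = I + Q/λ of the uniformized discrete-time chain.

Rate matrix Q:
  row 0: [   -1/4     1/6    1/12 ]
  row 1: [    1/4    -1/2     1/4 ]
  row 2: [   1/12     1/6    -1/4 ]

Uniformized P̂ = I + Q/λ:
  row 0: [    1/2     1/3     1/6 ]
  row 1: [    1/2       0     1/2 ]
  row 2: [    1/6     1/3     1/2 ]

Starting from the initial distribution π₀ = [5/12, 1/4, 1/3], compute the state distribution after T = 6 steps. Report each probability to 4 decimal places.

π = [0.3751, 0.2500, 0.3749]

t=0: π = [0.4167, 0.2500, 0.3333]
t=1: π = [0.3889, 0.2500, 0.3611]
t=2: π = [0.3796, 0.2500, 0.3704]
t=3: π = [0.3765, 0.2500, 0.3735]
t=4: π = [0.3755, 0.2500, 0.3745]
t=5: π = [0.3752, 0.2500, 0.3748]
t=6: π = [0.3751, 0.2500, 0.3749]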